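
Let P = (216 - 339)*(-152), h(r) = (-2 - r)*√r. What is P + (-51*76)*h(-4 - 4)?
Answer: 18696 - 46512*I*√2 ≈ 18696.0 - 65778.0*I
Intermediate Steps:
h(r) = √r*(-2 - r)
P = 18696 (P = -123*(-152) = 18696)
P + (-51*76)*h(-4 - 4) = 18696 + (-51*76)*(√(-4 - 4)*(-2 - (-4 - 4))) = 18696 - 3876*√(-8)*(-2 - 1*(-8)) = 18696 - 3876*2*I*√2*(-2 + 8) = 18696 - 3876*2*I*√2*6 = 18696 - 46512*I*√2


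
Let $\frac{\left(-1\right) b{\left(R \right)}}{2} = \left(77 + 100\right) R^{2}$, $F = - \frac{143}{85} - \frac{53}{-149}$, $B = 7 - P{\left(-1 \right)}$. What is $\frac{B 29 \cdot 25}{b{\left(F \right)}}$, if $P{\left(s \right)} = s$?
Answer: $- \frac{116291613125}{12492093777} \approx -9.3092$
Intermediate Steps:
$B = 8$ ($B = 7 - -1 = 7 + 1 = 8$)
$F = - \frac{16802}{12665}$ ($F = \left(-143\right) \frac{1}{85} - - \frac{53}{149} = - \frac{143}{85} + \frac{53}{149} = - \frac{16802}{12665} \approx -1.3266$)
$b{\left(R \right)} = - 354 R^{2}$ ($b{\left(R \right)} = - 2 \left(77 + 100\right) R^{2} = - 2 \cdot 177 R^{2} = - 354 R^{2}$)
$\frac{B 29 \cdot 25}{b{\left(F \right)}} = \frac{8 \cdot 29 \cdot 25}{\left(-354\right) \left(- \frac{16802}{12665}\right)^{2}} = \frac{232 \cdot 25}{\left(-354\right) \frac{282307204}{160402225}} = \frac{5800}{- \frac{99936750216}{160402225}} = 5800 \left(- \frac{160402225}{99936750216}\right) = - \frac{116291613125}{12492093777}$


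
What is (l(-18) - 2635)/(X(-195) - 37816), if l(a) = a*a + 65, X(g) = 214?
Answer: 1123/18801 ≈ 0.059731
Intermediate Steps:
l(a) = 65 + a² (l(a) = a² + 65 = 65 + a²)
(l(-18) - 2635)/(X(-195) - 37816) = ((65 + (-18)²) - 2635)/(214 - 37816) = ((65 + 324) - 2635)/(-37602) = (389 - 2635)*(-1/37602) = -2246*(-1/37602) = 1123/18801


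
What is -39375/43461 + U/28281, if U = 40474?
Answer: 6519961/12415359 ≈ 0.52515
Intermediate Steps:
-39375/43461 + U/28281 = -39375/43461 + 40474/28281 = -39375*1/43461 + 40474*(1/28281) = -4375/4829 + 40474/28281 = 6519961/12415359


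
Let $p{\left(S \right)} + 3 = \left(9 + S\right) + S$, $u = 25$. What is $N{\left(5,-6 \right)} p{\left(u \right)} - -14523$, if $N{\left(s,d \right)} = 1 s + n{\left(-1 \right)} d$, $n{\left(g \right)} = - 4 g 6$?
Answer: $6739$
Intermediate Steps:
$n{\left(g \right)} = - 24 g$
$p{\left(S \right)} = 6 + 2 S$ ($p{\left(S \right)} = -3 + \left(\left(9 + S\right) + S\right) = -3 + \left(9 + 2 S\right) = 6 + 2 S$)
$N{\left(s,d \right)} = s + 24 d$ ($N{\left(s,d \right)} = 1 s + \left(-24\right) \left(-1\right) d = s + 24 d$)
$N{\left(5,-6 \right)} p{\left(u \right)} - -14523 = \left(5 + 24 \left(-6\right)\right) \left(6 + 2 \cdot 25\right) - -14523 = \left(5 - 144\right) \left(6 + 50\right) + 14523 = \left(-139\right) 56 + 14523 = -7784 + 14523 = 6739$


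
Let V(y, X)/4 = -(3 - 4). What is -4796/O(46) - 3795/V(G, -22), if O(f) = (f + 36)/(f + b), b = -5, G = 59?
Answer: -13387/4 ≈ -3346.8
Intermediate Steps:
O(f) = (36 + f)/(-5 + f) (O(f) = (f + 36)/(f - 5) = (36 + f)/(-5 + f))
V(y, X) = 4 (V(y, X) = 4*(-(3 - 4)) = 4*(-1*(-1)) = 4*1 = 4)
-4796/O(46) - 3795/V(G, -22) = -4796*(-5 + 46)/(36 + 46) - 3795/4 = -4796/(82/41) - 3795*¼ = -4796/((1/41)*82) - 3795/4 = -4796/2 - 3795/4 = -4796*½ - 3795/4 = -2398 - 3795/4 = -13387/4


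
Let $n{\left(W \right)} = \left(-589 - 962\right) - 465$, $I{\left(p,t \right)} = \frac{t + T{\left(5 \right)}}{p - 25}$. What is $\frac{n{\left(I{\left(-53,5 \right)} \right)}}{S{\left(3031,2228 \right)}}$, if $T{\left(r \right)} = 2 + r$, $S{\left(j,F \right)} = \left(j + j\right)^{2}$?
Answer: $- \frac{72}{1312423} \approx -5.486 \cdot 10^{-5}$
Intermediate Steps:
$S{\left(j,F \right)} = 4 j^{2}$ ($S{\left(j,F \right)} = \left(2 j\right)^{2} = 4 j^{2}$)
$I{\left(p,t \right)} = \frac{7 + t}{-25 + p}$ ($I{\left(p,t \right)} = \frac{t + \left(2 + 5\right)}{p - 25} = \frac{t + 7}{-25 + p} = \frac{7 + t}{-25 + p}$)
$n{\left(W \right)} = -2016$ ($n{\left(W \right)} = -1551 - 465 = -2016$)
$\frac{n{\left(I{\left(-53,5 \right)} \right)}}{S{\left(3031,2228 \right)}} = - \frac{2016}{4 \cdot 3031^{2}} = - \frac{2016}{4 \cdot 9186961} = - \frac{2016}{36747844} = \left(-2016\right) \frac{1}{36747844} = - \frac{72}{1312423}$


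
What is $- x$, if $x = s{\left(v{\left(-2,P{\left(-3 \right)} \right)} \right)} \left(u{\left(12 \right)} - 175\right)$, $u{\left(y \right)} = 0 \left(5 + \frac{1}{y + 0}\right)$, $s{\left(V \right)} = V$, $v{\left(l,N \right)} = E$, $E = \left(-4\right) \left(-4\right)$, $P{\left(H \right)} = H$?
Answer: $2800$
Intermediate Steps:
$E = 16$
$v{\left(l,N \right)} = 16$
$u{\left(y \right)} = 0$ ($u{\left(y \right)} = 0 \left(5 + \frac{1}{y}\right) = 0$)
$x = -2800$ ($x = 16 \left(0 - 175\right) = 16 \left(-175\right) = -2800$)
$- x = \left(-1\right) \left(-2800\right) = 2800$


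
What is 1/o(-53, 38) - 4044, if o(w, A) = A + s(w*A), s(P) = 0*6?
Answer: -153671/38 ≈ -4044.0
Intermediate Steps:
s(P) = 0
o(w, A) = A (o(w, A) = A + 0 = A)
1/o(-53, 38) - 4044 = 1/38 - 4044 = -153671/38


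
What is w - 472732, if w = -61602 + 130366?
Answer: -403968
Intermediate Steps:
w = 68764
w - 472732 = 68764 - 472732 = -403968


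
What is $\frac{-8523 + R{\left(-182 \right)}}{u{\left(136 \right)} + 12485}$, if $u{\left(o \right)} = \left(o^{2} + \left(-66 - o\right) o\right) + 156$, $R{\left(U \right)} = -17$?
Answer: $- \frac{1708}{733} \approx -2.3302$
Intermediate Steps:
$u{\left(o \right)} = 156 + o^{2} + o \left(-66 - o\right)$ ($u{\left(o \right)} = \left(o^{2} + o \left(-66 - o\right)\right) + 156 = 156 + o^{2} + o \left(-66 - o\right)$)
$\frac{-8523 + R{\left(-182 \right)}}{u{\left(136 \right)} + 12485} = \frac{-8523 - 17}{\left(156 - 8976\right) + 12485} = - \frac{8540}{\left(156 - 8976\right) + 12485} = - \frac{8540}{-8820 + 12485} = - \frac{8540}{3665} = \left(-8540\right) \frac{1}{3665} = - \frac{1708}{733}$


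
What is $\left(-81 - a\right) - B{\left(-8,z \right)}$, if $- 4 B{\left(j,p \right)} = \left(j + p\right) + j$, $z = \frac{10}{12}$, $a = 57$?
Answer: $- \frac{3403}{24} \approx -141.79$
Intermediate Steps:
$z = \frac{5}{6}$ ($z = 10 \cdot \frac{1}{12} = \frac{5}{6} \approx 0.83333$)
$B{\left(j,p \right)} = - \frac{j}{2} - \frac{p}{4}$ ($B{\left(j,p \right)} = - \frac{\left(j + p\right) + j}{4} = - \frac{p + 2 j}{4} = - \frac{j}{2} - \frac{p}{4}$)
$\left(-81 - a\right) - B{\left(-8,z \right)} = \left(-81 - 57\right) - \left(\left(- \frac{1}{2}\right) \left(-8\right) - \frac{5}{24}\right) = \left(-81 - 57\right) - \left(4 - \frac{5}{24}\right) = -138 - \frac{91}{24} = - \frac{3403}{24}$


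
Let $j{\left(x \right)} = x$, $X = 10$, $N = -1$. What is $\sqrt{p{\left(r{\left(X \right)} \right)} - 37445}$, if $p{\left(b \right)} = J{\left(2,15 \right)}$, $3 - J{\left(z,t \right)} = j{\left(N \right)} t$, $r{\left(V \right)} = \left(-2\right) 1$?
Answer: $i \sqrt{37427} \approx 193.46 i$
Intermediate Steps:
$r{\left(V \right)} = -2$
$J{\left(z,t \right)} = 3 + t$ ($J{\left(z,t \right)} = 3 - - t = 3 + t$)
$p{\left(b \right)} = 18$ ($p{\left(b \right)} = 3 + 15 = 18$)
$\sqrt{p{\left(r{\left(X \right)} \right)} - 37445} = \sqrt{18 - 37445} = \sqrt{-37427} = i \sqrt{37427}$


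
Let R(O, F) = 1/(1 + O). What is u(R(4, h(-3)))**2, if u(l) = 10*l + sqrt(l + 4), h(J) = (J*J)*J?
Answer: (10 + sqrt(105))**2/25 ≈ 16.398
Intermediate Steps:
h(J) = J**3 (h(J) = J**2*J = J**3)
u(l) = sqrt(4 + l) + 10*l (u(l) = 10*l + sqrt(4 + l) = sqrt(4 + l) + 10*l)
u(R(4, h(-3)))**2 = (sqrt(4 + 1/(1 + 4)) + 10/(1 + 4))**2 = (sqrt(4 + 1/5) + 10/5)**2 = (sqrt(4 + 1/5) + 10*(1/5))**2 = (sqrt(21/5) + 2)**2 = (sqrt(105)/5 + 2)**2 = (2 + sqrt(105)/5)**2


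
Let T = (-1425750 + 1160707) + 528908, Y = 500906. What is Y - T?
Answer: 237041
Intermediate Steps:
T = 263865 (T = -265043 + 528908 = 263865)
Y - T = 500906 - 1*263865 = 500906 - 263865 = 237041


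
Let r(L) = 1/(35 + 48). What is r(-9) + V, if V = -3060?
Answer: -253979/83 ≈ -3060.0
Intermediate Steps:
r(L) = 1/83
r(-9) + V = 1/83 - 3060 = -253979/83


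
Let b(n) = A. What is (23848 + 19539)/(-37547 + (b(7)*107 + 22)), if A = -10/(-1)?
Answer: -43387/36455 ≈ -1.1902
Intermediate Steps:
A = 10 (A = -10*(-1) = 10)
b(n) = 10
(23848 + 19539)/(-37547 + (b(7)*107 + 22)) = (23848 + 19539)/(-37547 + (10*107 + 22)) = 43387/(-37547 + (1070 + 22)) = 43387/(-37547 + 1092) = 43387/(-36455) = 43387*(-1/36455) = -43387/36455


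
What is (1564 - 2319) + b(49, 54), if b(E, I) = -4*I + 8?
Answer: -963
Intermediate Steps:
b(E, I) = 8 - 4*I
(1564 - 2319) + b(49, 54) = (1564 - 2319) + (8 - 4*54) = -755 + (8 - 216) = -755 - 208 = -963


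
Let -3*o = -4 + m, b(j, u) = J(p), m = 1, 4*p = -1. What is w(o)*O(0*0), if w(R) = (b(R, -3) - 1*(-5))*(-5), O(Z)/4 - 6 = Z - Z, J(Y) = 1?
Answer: -720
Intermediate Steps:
p = -¼ (p = (¼)*(-1) = -¼ ≈ -0.25000)
b(j, u) = 1
O(Z) = 24 (O(Z) = 24 + 4*(Z - Z) = 24 + 4*0 = 24 + 0 = 24)
o = 1 (o = -(-4 + 1)/3 = -⅓*(-3) = 1)
w(R) = -30 (w(R) = (1 - 1*(-5))*(-5) = (1 + 5)*(-5) = 6*(-5) = -30)
w(o)*O(0*0) = -30*24 = -720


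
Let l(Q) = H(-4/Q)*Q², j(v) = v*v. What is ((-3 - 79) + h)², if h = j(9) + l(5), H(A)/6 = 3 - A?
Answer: 323761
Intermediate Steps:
j(v) = v²
H(A) = 18 - 6*A (H(A) = 6*(3 - A) = 18 - 6*A)
l(Q) = Q²*(18 + 24/Q) (l(Q) = (18 - (-24)/Q)*Q² = (18 + 24/Q)*Q² = Q²*(18 + 24/Q))
h = 651 (h = 9² + 6*5*(4 + 3*5) = 81 + 6*5*(4 + 15) = 81 + 6*5*19 = 81 + 570 = 651)
((-3 - 79) + h)² = ((-3 - 79) + 651)² = (-82 + 651)² = 569² = 323761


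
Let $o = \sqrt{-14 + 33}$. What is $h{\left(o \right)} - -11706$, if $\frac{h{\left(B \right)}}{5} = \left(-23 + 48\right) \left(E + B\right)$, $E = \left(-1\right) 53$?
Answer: $5081 + 125 \sqrt{19} \approx 5625.9$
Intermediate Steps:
$E = -53$
$o = \sqrt{19} \approx 4.3589$
$h{\left(B \right)} = -6625 + 125 B$ ($h{\left(B \right)} = 5 \left(-23 + 48\right) \left(-53 + B\right) = 5 \cdot 25 \left(-53 + B\right) = 5 \left(-1325 + 25 B\right) = -6625 + 125 B$)
$h{\left(o \right)} - -11706 = \left(-6625 + 125 \sqrt{19}\right) - -11706 = \left(-6625 + 125 \sqrt{19}\right) + 11706 = 5081 + 125 \sqrt{19}$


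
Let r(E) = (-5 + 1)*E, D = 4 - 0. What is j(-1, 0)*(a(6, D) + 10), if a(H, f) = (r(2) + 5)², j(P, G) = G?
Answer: 0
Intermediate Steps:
D = 4 (D = 4 - 1*0 = 4 + 0 = 4)
r(E) = -4*E
a(H, f) = 9 (a(H, f) = (-4*2 + 5)² = (-8 + 5)² = (-3)² = 9)
j(-1, 0)*(a(6, D) + 10) = 0*(9 + 10) = 0*19 = 0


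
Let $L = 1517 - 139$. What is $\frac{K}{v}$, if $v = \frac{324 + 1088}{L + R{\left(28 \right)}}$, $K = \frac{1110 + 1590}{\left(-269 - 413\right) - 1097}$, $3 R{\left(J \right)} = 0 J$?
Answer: $- \frac{310050}{209329} \approx -1.4812$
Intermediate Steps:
$R{\left(J \right)} = 0$ ($R{\left(J \right)} = \frac{0 J}{3} = \frac{1}{3} \cdot 0 = 0$)
$K = - \frac{900}{593}$ ($K = \frac{2700}{-682 - 1097} = \frac{2700}{-1779} = 2700 \left(- \frac{1}{1779}\right) = - \frac{900}{593} \approx -1.5177$)
$L = 1378$ ($L = 1517 - 139 = 1378$)
$v = \frac{706}{689}$ ($v = \frac{324 + 1088}{1378 + 0} = \frac{1412}{1378} = 1412 \cdot \frac{1}{1378} = \frac{706}{689} \approx 1.0247$)
$\frac{K}{v} = - \frac{900}{593 \cdot \frac{706}{689}} = \left(- \frac{900}{593}\right) \frac{689}{706} = - \frac{310050}{209329}$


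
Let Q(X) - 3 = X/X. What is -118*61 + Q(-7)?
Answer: -7194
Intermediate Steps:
Q(X) = 4 (Q(X) = 3 + X/X = 3 + 1 = 4)
-118*61 + Q(-7) = -118*61 + 4 = -7198 + 4 = -7194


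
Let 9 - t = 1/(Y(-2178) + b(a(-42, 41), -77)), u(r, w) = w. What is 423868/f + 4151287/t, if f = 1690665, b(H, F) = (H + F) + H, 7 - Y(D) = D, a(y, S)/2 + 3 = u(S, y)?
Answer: 13531551260462108/29334728415 ≈ 4.6128e+5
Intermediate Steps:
a(y, S) = -6 + 2*y
Y(D) = 7 - D
b(H, F) = F + 2*H (b(H, F) = (F + H) + H = F + 2*H)
t = 17351/1928 (t = 9 - 1/((7 - 1*(-2178)) + (-77 + 2*(-6 + 2*(-42)))) = 9 - 1/((7 + 2178) + (-77 + 2*(-6 - 84))) = 9 - 1/(2185 + (-77 + 2*(-90))) = 9 - 1/(2185 + (-77 - 180)) = 9 - 1/(2185 - 257) = 9 - 1/1928 = 17351/1928 ≈ 8.9995)
423868/f + 4151287/t = 423868/1690665 + 4151287/(17351/1928) = 423868*(1/1690665) + 4151287*(1928/17351) = 423868/1690665 + 8003681336/17351 = 13531551260462108/29334728415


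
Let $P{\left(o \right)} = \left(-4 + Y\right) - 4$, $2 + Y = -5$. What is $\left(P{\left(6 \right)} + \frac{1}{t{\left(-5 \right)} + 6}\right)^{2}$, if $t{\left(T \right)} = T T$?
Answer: $\frac{215296}{961} \approx 224.03$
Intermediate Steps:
$t{\left(T \right)} = T^{2}$
$Y = -7$ ($Y = -2 - 5 = -7$)
$P{\left(o \right)} = -15$ ($P{\left(o \right)} = \left(-4 - 7\right) - 4 = -11 - 4 = -15$)
$\left(P{\left(6 \right)} + \frac{1}{t{\left(-5 \right)} + 6}\right)^{2} = \left(-15 + \frac{1}{\left(-5\right)^{2} + 6}\right)^{2} = \left(-15 + \frac{1}{25 + 6}\right)^{2} = \left(-15 + \frac{1}{31}\right)^{2} = \left(- \frac{464}{31}\right)^{2} = \frac{215296}{961}$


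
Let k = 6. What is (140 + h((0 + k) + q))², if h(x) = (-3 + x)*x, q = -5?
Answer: 19044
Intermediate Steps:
h(x) = x*(-3 + x)
(140 + h((0 + k) + q))² = (140 + ((0 + 6) - 5)*(-3 + ((0 + 6) - 5)))² = (140 + (6 - 5)*(-3 + (6 - 5)))² = (140 + 1*(-3 + 1))² = (140 + 1*(-2))² = (140 - 2)² = 138² = 19044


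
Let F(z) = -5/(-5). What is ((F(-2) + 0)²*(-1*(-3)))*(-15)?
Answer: -45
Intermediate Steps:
F(z) = 1 (F(z) = -5*(-⅕) = 1)
((F(-2) + 0)²*(-1*(-3)))*(-15) = ((1 + 0)²*(-1*(-3)))*(-15) = (1²*3)*(-15) = (1*3)*(-15) = 3*(-15) = -45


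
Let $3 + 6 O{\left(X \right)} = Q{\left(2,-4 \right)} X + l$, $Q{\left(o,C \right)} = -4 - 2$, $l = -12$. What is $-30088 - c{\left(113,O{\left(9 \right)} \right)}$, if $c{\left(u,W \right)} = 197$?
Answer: $-30285$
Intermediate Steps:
$Q{\left(o,C \right)} = -6$
$O{\left(X \right)} = - \frac{5}{2} - X$ ($O{\left(X \right)} = - \frac{1}{2} + \frac{- 6 X - 12}{6} = - \frac{1}{2} + \frac{-12 - 6 X}{6} = - \frac{1}{2} - \left(2 + X\right) = - \frac{5}{2} - X$)
$-30088 - c{\left(113,O{\left(9 \right)} \right)} = -30088 - 197 = -30285$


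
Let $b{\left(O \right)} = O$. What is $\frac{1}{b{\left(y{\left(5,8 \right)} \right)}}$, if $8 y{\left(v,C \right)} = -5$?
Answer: $- \frac{8}{5} \approx -1.6$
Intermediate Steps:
$y{\left(v,C \right)} = - \frac{5}{8}$ ($y{\left(v,C \right)} = \frac{1}{8} \left(-5\right) = - \frac{5}{8}$)
$\frac{1}{b{\left(y{\left(5,8 \right)} \right)}} = \frac{1}{- \frac{5}{8}} = - \frac{8}{5}$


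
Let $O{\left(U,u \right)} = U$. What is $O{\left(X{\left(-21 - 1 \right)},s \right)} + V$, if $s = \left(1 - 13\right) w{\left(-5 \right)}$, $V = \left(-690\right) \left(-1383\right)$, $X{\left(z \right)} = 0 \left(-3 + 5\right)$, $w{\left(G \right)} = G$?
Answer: $954270$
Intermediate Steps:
$X{\left(z \right)} = 0$ ($X{\left(z \right)} = 0 \cdot 2 = 0$)
$V = 954270$
$s = 60$ ($s = \left(1 - 13\right) \left(-5\right) = \left(-12\right) \left(-5\right) = 60$)
$O{\left(X{\left(-21 - 1 \right)},s \right)} + V = 0 + 954270 = 954270$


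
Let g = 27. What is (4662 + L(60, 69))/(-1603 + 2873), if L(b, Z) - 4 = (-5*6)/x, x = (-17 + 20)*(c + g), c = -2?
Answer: 11664/3175 ≈ 3.6737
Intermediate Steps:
x = 75 (x = (-17 + 20)*(-2 + 27) = 3*25 = 75)
L(b, Z) = 18/5 (L(b, Z) = 4 - 5*6/75 = 4 - 30*1/75 = 4 - ⅖ = 18/5)
(4662 + L(60, 69))/(-1603 + 2873) = (4662 + 18/5)/(-1603 + 2873) = (23328/5)/1270 = (23328/5)*(1/1270) = 11664/3175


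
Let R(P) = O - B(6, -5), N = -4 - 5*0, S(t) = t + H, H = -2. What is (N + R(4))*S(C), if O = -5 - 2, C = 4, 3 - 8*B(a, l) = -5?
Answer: -24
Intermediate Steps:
B(a, l) = 1 (B(a, l) = 3/8 - ⅛*(-5) = 3/8 + 5/8 = 1)
S(t) = -2 + t (S(t) = t - 2 = -2 + t)
N = -4 (N = -4 + 0 = -4)
O = -7
R(P) = -8 (R(P) = -7 - 1*1 = -7 - 1 = -8)
(N + R(4))*S(C) = (-4 - 8)*(-2 + 4) = -12*2 = -24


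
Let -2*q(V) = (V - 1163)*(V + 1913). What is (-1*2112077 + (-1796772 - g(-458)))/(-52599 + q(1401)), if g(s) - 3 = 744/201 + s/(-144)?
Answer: 18856335247/2156159160 ≈ 8.7453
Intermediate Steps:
g(s) = 449/67 - s/144 (g(s) = 3 + (744/201 + s/(-144)) = 3 + (744*(1/201) + s*(-1/144)) = 3 + (248/67 - s/144) = 449/67 - s/144)
q(V) = -(-1163 + V)*(1913 + V)/2 (q(V) = -(V - 1163)*(V + 1913)/2 = -(-1163 + V)*(1913 + V)/2)
(-1*2112077 + (-1796772 - g(-458)))/(-52599 + q(1401)) = (-1*2112077 + (-1796772 - (449/67 - 1/144*(-458))))/(-52599 + (2224819/2 - 375*1401 - 1/2*1401**2)) = (-2112077 + (-1796772 - (449/67 + 229/72)))/(-52599 + (2224819/2 - 525375 - 1/2*1962801)) = (-2112077 + (-1796772 - 1*47671/4824))/(-52599 + (2224819/2 - 525375 - 1962801/2)) = (-2112077 + (-1796772 - 47671/4824))/(-52599 - 394366) = (-2112077 - 8667675799/4824)/(-446965) = -18856335247/4824*(-1/446965) = 18856335247/2156159160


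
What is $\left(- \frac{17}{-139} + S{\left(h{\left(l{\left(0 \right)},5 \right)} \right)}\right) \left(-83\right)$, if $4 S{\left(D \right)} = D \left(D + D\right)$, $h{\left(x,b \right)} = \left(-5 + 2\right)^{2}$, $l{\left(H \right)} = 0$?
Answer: $- \frac{937319}{278} \approx -3371.7$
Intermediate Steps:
$h{\left(x,b \right)} = 9$ ($h{\left(x,b \right)} = \left(-3\right)^{2} = 9$)
$S{\left(D \right)} = \frac{D^{2}}{2}$ ($S{\left(D \right)} = \frac{D \left(D + D\right)}{4} = \frac{D 2 D}{4} = \frac{2 D^{2}}{4} = \frac{D^{2}}{2}$)
$\left(- \frac{17}{-139} + S{\left(h{\left(l{\left(0 \right)},5 \right)} \right)}\right) \left(-83\right) = \left(- \frac{17}{-139} + \frac{9^{2}}{2}\right) \left(-83\right) = \left(\left(-17\right) \left(- \frac{1}{139}\right) + \frac{1}{2} \cdot 81\right) \left(-83\right) = \left(\frac{17}{139} + \frac{81}{2}\right) \left(-83\right) = \frac{11293}{278} \left(-83\right) = - \frac{937319}{278}$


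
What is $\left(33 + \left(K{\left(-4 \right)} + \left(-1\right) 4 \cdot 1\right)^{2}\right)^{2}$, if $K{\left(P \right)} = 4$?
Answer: $1089$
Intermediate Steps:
$\left(33 + \left(K{\left(-4 \right)} + \left(-1\right) 4 \cdot 1\right)^{2}\right)^{2} = \left(33 + \left(4 + \left(-1\right) 4 \cdot 1\right)^{2}\right)^{2} = \left(33 + \left(4 - 4\right)^{2}\right)^{2} = \left(33 + 0^{2}\right)^{2} = \left(33 + 0\right)^{2} = 33^{2} = 1089$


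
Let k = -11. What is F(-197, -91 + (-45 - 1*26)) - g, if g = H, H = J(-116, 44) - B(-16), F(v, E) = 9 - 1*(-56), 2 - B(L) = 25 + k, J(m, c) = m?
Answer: 169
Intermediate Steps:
B(L) = -12 (B(L) = 2 - (25 - 11) = 2 - 1*14 = 2 - 14 = -12)
F(v, E) = 65 (F(v, E) = 9 + 56 = 65)
H = -104 (H = -116 - 1*(-12) = -116 + 12 = -104)
g = -104
F(-197, -91 + (-45 - 1*26)) - g = 65 - 1*(-104) = 65 + 104 = 169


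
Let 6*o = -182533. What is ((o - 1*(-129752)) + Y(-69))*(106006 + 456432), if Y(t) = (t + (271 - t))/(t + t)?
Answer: 1284912670958/23 ≈ 5.5866e+10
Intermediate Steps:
o = -182533/6 (o = (⅙)*(-182533) = -182533/6 ≈ -30422.)
Y(t) = 271/(2*t) (Y(t) = 271/((2*t)) = 271*(1/(2*t)) = 271/(2*t))
((o - 1*(-129752)) + Y(-69))*(106006 + 456432) = ((-182533/6 - 1*(-129752)) + (271/2)/(-69))*(106006 + 456432) = ((-182533/6 + 129752) + (271/2)*(-1/69))*562438 = (595979/6 - 271/138)*562438 = (2284541/23)*562438 = 1284912670958/23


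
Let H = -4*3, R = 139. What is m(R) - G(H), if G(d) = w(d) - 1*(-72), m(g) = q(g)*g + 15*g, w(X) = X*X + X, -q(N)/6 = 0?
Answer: 1881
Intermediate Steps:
q(N) = 0 (q(N) = -6*0 = 0)
w(X) = X + X² (w(X) = X² + X = X + X²)
m(g) = 15*g (m(g) = 0*g + 15*g = 0 + 15*g = 15*g)
H = -12
G(d) = 72 + d*(1 + d) (G(d) = d*(1 + d) - 1*(-72) = d*(1 + d) + 72 = 72 + d*(1 + d))
m(R) - G(H) = 15*139 - (72 - 12*(1 - 12)) = 2085 - (72 - 12*(-11)) = 2085 - (72 + 132) = 2085 - 1*204 = 2085 - 204 = 1881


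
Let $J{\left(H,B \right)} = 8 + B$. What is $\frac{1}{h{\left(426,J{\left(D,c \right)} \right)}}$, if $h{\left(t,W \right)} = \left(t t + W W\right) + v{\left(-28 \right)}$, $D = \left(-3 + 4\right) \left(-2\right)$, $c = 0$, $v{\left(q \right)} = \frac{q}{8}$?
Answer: $\frac{2}{363073} \approx 5.5085 \cdot 10^{-6}$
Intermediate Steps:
$v{\left(q \right)} = \frac{q}{8}$ ($v{\left(q \right)} = q \frac{1}{8} = \frac{q}{8}$)
$D = -2$ ($D = 1 \left(-2\right) = -2$)
$h{\left(t,W \right)} = - \frac{7}{2} + W^{2} + t^{2}$ ($h{\left(t,W \right)} = \left(t t + W W\right) + \frac{1}{8} \left(-28\right) = \left(t^{2} + W^{2}\right) - \frac{7}{2} = \left(W^{2} + t^{2}\right) - \frac{7}{2} = - \frac{7}{2} + W^{2} + t^{2}$)
$\frac{1}{h{\left(426,J{\left(D,c \right)} \right)}} = \frac{1}{- \frac{7}{2} + \left(8 + 0\right)^{2} + 426^{2}} = \frac{1}{- \frac{7}{2} + 8^{2} + 181476} = \frac{1}{- \frac{7}{2} + 64 + 181476} = \frac{1}{\frac{363073}{2}} = \frac{2}{363073}$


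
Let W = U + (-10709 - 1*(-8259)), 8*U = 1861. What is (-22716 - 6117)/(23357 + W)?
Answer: -230664/169117 ≈ -1.3639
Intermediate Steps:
U = 1861/8 (U = (1/8)*1861 = 1861/8 ≈ 232.63)
W = -17739/8 (W = 1861/8 + (-10709 - 1*(-8259)) = 1861/8 + (-10709 + 8259) = 1861/8 - 2450 = -17739/8 ≈ -2217.4)
(-22716 - 6117)/(23357 + W) = (-22716 - 6117)/(23357 - 17739/8) = -28833/169117/8 = -28833*8/169117 = -230664/169117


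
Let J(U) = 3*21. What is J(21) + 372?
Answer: 435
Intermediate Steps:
J(U) = 63
J(21) + 372 = 63 + 372 = 435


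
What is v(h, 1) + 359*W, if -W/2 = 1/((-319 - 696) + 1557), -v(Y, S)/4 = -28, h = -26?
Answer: 29993/271 ≈ 110.68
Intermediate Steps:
v(Y, S) = 112 (v(Y, S) = -4*(-28) = 112)
W = -1/271 (W = -2/((-319 - 696) + 1557) = -2/(-1015 + 1557) = -2/542 = -2*1/542 = -1/271 ≈ -0.0036900)
v(h, 1) + 359*W = 112 + 359*(-1/271) = 112 - 359/271 = 29993/271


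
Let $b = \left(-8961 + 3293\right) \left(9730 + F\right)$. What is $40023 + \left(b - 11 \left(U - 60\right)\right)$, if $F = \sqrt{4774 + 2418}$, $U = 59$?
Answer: $-55109606 - 11336 \sqrt{1798} \approx -5.559 \cdot 10^{7}$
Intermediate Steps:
$F = 2 \sqrt{1798}$ ($F = \sqrt{7192} = 2 \sqrt{1798} \approx 84.806$)
$b = -55149640 - 11336 \sqrt{1798}$ ($b = \left(-8961 + 3293\right) \left(9730 + 2 \sqrt{1798}\right) = - 5668 \left(9730 + 2 \sqrt{1798}\right) = -55149640 - 11336 \sqrt{1798} \approx -5.563 \cdot 10^{7}$)
$40023 + \left(b - 11 \left(U - 60\right)\right) = 40023 - \left(55149640 + 11 \left(59 - 60\right) + 11336 \sqrt{1798}\right) = 40023 - \left(55149629 + 11336 \sqrt{1798}\right) = -55109606 - 11336 \sqrt{1798}$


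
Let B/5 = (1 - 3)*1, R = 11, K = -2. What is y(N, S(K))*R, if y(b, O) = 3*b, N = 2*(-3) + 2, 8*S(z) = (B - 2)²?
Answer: -132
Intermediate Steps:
B = -10 (B = 5*((1 - 3)*1) = 5*(-2*1) = 5*(-2) = -10)
S(z) = 18 (S(z) = (-10 - 2)²/8 = (⅛)*(-12)² = (⅛)*144 = 18)
N = -4 (N = -6 + 2 = -4)
y(N, S(K))*R = (3*(-4))*11 = -12*11 = -132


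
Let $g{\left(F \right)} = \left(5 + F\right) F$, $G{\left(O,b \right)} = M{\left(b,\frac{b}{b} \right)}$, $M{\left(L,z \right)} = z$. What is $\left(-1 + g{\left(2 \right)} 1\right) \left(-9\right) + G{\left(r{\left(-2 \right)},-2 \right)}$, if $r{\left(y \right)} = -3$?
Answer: $-116$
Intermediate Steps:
$G{\left(O,b \right)} = 1$ ($G{\left(O,b \right)} = \frac{b}{b} = 1$)
$g{\left(F \right)} = F \left(5 + F\right)$
$\left(-1 + g{\left(2 \right)} 1\right) \left(-9\right) + G{\left(r{\left(-2 \right)},-2 \right)} = \left(-1 + 2 \left(5 + 2\right) 1\right) \left(-9\right) + 1 = \left(-1 + 2 \cdot 7 \cdot 1\right) \left(-9\right) + 1 = \left(-1 + 14 \cdot 1\right) \left(-9\right) + 1 = \left(-1 + 14\right) \left(-9\right) + 1 = 13 \left(-9\right) + 1 = -117 + 1 = -116$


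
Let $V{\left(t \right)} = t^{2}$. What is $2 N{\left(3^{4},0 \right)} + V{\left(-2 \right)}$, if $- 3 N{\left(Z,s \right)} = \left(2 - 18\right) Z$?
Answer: $868$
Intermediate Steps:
$N{\left(Z,s \right)} = \frac{16 Z}{3}$ ($N{\left(Z,s \right)} = - \frac{\left(2 - 18\right) Z}{3} = - \frac{\left(-16\right) Z}{3} = \frac{16 Z}{3}$)
$2 N{\left(3^{4},0 \right)} + V{\left(-2 \right)} = 2 \frac{16 \cdot 3^{4}}{3} + \left(-2\right)^{2} = 2 \cdot \frac{16}{3} \cdot 81 + 4 = 2 \cdot 432 + 4 = 864 + 4 = 868$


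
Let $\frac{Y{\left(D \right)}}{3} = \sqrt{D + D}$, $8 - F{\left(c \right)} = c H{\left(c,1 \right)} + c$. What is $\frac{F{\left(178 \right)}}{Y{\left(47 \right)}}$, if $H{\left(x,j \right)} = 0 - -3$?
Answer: $- \frac{352 \sqrt{94}}{141} \approx -24.204$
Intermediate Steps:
$H{\left(x,j \right)} = 3$ ($H{\left(x,j \right)} = 0 + 3 = 3$)
$F{\left(c \right)} = 8 - 4 c$ ($F{\left(c \right)} = 8 - \left(c 3 + c\right) = 8 - \left(3 c + c\right) = 8 - 4 c$)
$Y{\left(D \right)} = 3 \sqrt{2} \sqrt{D}$ ($Y{\left(D \right)} = 3 \sqrt{D + D} = 3 \sqrt{2 D} = 3 \sqrt{2} \sqrt{D}$)
$\frac{F{\left(178 \right)}}{Y{\left(47 \right)}} = \frac{8 - 712}{3 \sqrt{2} \sqrt{47}} = \frac{8 - 712}{3 \sqrt{94}} = - 704 \frac{\sqrt{94}}{282} = - \frac{352 \sqrt{94}}{141}$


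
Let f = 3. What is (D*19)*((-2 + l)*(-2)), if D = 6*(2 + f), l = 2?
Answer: 0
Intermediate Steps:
D = 30 (D = 6*(2 + 3) = 6*5 = 30)
(D*19)*((-2 + l)*(-2)) = (30*19)*((-2 + 2)*(-2)) = 570*(0*(-2)) = 570*0 = 0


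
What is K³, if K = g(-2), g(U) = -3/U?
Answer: 27/8 ≈ 3.3750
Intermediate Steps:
K = 3/2 (K = -3/(-2) = -3*(-½) = 3/2 ≈ 1.5000)
K³ = (3/2)³ = 27/8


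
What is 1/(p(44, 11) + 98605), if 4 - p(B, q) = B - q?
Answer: 1/98576 ≈ 1.0144e-5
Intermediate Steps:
p(B, q) = 4 + q - B (p(B, q) = 4 - (B - q) = 4 + (q - B) = 4 + q - B)
1/(p(44, 11) + 98605) = 1/((4 + 11 - 1*44) + 98605) = 1/((4 + 11 - 44) + 98605) = 1/(-29 + 98605) = 1/98576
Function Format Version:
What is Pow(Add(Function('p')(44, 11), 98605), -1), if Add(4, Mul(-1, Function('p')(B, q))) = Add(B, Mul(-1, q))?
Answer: Rational(1, 98576) ≈ 1.0144e-5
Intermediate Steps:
Function('p')(B, q) = Add(4, q, Mul(-1, B)) (Function('p')(B, q) = Add(4, Mul(-1, Add(B, Mul(-1, q)))) = Add(4, Add(q, Mul(-1, B))) = Add(4, q, Mul(-1, B)))
Pow(Add(Function('p')(44, 11), 98605), -1) = Pow(Add(Add(4, 11, Mul(-1, 44)), 98605), -1) = Pow(Add(Add(4, 11, -44), 98605), -1) = Pow(Add(-29, 98605), -1) = Pow(98576, -1) = Rational(1, 98576)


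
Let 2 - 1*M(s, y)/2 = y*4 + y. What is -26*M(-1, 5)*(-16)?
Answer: -19136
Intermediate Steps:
M(s, y) = 4 - 10*y (M(s, y) = 4 - 2*(y*4 + y) = 4 - 2*(4*y + y) = 4 - 10*y)
-26*M(-1, 5)*(-16) = -26*(4 - 10*5)*(-16) = -26*(4 - 50)*(-16) = -26*(-46)*(-16) = 1196*(-16) = -19136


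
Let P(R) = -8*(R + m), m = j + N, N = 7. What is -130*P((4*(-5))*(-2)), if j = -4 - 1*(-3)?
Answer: 47840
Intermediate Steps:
j = -1 (j = -4 + 3 = -1)
m = 6 (m = -1 + 7 = 6)
P(R) = -48 - 8*R (P(R) = -8*(R + 6) = -8*(6 + R) = -48 - 8*R)
-130*P((4*(-5))*(-2)) = -130*(-48 - 8*4*(-5)*(-2)) = -130*(-48 - (-160)*(-2)) = -130*(-48 - 8*40) = -130*(-48 - 320) = -130*(-368) = 47840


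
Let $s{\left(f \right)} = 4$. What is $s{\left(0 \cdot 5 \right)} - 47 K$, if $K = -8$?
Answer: $380$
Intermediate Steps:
$s{\left(0 \cdot 5 \right)} - 47 K = 4 - -376 = 4 + 376 = 380$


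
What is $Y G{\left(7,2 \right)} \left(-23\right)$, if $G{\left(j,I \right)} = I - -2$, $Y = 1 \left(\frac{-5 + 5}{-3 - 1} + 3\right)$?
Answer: $-276$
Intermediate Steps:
$Y = 3$ ($Y = 1 \left(\frac{0}{-4} + 3\right) = 1 \left(0 \left(- \frac{1}{4}\right) + 3\right) = 1 \left(0 + 3\right) = 1 \cdot 3 = 3$)
$G{\left(j,I \right)} = 2 + I$ ($G{\left(j,I \right)} = I + 2 = 2 + I$)
$Y G{\left(7,2 \right)} \left(-23\right) = 3 \left(2 + 2\right) \left(-23\right) = 3 \cdot 4 \left(-23\right) = 12 \left(-23\right) = -276$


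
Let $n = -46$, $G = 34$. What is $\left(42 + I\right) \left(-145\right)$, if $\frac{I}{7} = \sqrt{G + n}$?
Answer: $-6090 - 2030 i \sqrt{3} \approx -6090.0 - 3516.1 i$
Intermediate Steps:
$I = 14 i \sqrt{3}$ ($I = 7 \sqrt{34 - 46} = 7 \sqrt{-12} = 7 \cdot 2 i \sqrt{3} = 14 i \sqrt{3} \approx 24.249 i$)
$\left(42 + I\right) \left(-145\right) = \left(42 + 14 i \sqrt{3}\right) \left(-145\right) = -6090 - 2030 i \sqrt{3}$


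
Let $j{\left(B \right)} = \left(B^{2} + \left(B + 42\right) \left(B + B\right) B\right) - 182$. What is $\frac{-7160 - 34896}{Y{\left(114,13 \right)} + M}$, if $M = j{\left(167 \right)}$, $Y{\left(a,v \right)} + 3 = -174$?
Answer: $- \frac{10514}{2921283} \approx -0.0035991$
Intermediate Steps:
$Y{\left(a,v \right)} = -177$ ($Y{\left(a,v \right)} = -3 - 174 = -177$)
$j{\left(B \right)} = -182 + B^{2} + 2 B^{2} \left(42 + B\right)$ ($j{\left(B \right)} = \left(B^{2} + \left(42 + B\right) 2 B B\right) - 182 = \left(B^{2} + 2 B \left(42 + B\right) B\right) - 182 = \left(B^{2} + 2 B^{2} \left(42 + B\right)\right) - 182 = -182 + B^{2} + 2 B^{2} \left(42 + B\right)$)
$M = 11685309$ ($M = -182 + 2 \cdot 167^{3} + 85 \cdot 167^{2} = -182 + 2 \cdot 4657463 + 85 \cdot 27889 = -182 + 9314926 + 2370565 = 11685309$)
$\frac{-7160 - 34896}{Y{\left(114,13 \right)} + M} = \frac{-7160 - 34896}{-177 + 11685309} = - \frac{42056}{11685132} = \left(-42056\right) \frac{1}{11685132} = - \frac{10514}{2921283}$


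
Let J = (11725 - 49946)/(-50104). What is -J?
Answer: -38221/50104 ≈ -0.76283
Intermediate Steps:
J = 38221/50104 (J = -38221*(-1/50104) = 38221/50104 ≈ 0.76283)
-J = -1*38221/50104 = -38221/50104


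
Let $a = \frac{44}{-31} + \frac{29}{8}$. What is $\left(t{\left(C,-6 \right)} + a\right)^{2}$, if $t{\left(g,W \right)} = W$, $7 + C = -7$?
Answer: $\frac{885481}{61504} \approx 14.397$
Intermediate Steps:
$C = -14$ ($C = -7 - 7 = -14$)
$a = \frac{547}{248}$ ($a = 44 \left(- \frac{1}{31}\right) + 29 \cdot \frac{1}{8} = - \frac{44}{31} + \frac{29}{8} = \frac{547}{248} \approx 2.2056$)
$\left(t{\left(C,-6 \right)} + a\right)^{2} = \left(-6 + \frac{547}{248}\right)^{2} = \left(- \frac{941}{248}\right)^{2} = \frac{885481}{61504}$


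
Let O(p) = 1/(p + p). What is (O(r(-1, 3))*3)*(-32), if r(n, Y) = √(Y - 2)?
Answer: -48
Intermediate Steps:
r(n, Y) = √(-2 + Y)
O(p) = 1/(2*p)
(O(r(-1, 3))*3)*(-32) = ((1/(2*(√(-2 + 3))))*3)*(-32) = ((1/(2*(√1)))*3)*(-32) = (((½)/1)*3)*(-32) = (((½)*1)*3)*(-32) = ((½)*3)*(-32) = (3/2)*(-32) = -48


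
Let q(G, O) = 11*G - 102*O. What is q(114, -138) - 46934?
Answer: -31604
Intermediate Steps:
q(G, O) = -102*O + 11*G
q(114, -138) - 46934 = (-102*(-138) + 11*114) - 46934 = (14076 + 1254) - 46934 = 15330 - 46934 = -31604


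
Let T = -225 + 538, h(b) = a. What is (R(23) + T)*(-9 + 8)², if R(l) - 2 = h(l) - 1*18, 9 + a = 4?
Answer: 292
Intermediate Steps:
a = -5 (a = -9 + 4 = -5)
h(b) = -5
R(l) = -21 (R(l) = 2 + (-5 - 1*18) = 2 + (-5 - 18) = 2 - 23 = -21)
T = 313
(R(23) + T)*(-9 + 8)² = (-21 + 313)*(-9 + 8)² = 292*(-1)² = 292*1 = 292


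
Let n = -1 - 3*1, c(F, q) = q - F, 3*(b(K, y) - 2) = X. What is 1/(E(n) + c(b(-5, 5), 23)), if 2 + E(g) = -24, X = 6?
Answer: -1/7 ≈ -0.14286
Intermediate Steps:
b(K, y) = 4 (b(K, y) = 2 + (1/3)*6 = 2 + 2 = 4)
n = -4 (n = -1 - 3 = -4)
E(g) = -26 (E(g) = -2 - 24 = -26)
1/(E(n) + c(b(-5, 5), 23)) = 1/(-26 + (23 - 1*4)) = 1/(-26 + (23 - 4)) = 1/(-26 + 19) = 1/(-7) = -1/7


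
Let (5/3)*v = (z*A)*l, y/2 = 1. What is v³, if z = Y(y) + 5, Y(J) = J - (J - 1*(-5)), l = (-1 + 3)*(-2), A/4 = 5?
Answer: 0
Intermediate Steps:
y = 2 (y = 2*1 = 2)
A = 20 (A = 4*5 = 20)
l = -4 (l = 2*(-2) = -4)
Y(J) = -5 (Y(J) = J - (J + 5) = J - (5 + J) = J + (-5 - J) = -5)
z = 0 (z = -5 + 5 = 0)
v = 0 (v = 3*((0*20)*(-4))/5 = 3*(0*(-4))/5 = (⅗)*0 = 0)
v³ = 0³ = 0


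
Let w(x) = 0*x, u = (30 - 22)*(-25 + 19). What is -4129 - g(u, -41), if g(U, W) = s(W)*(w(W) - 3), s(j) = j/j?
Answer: -4126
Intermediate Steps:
u = -48 (u = 8*(-6) = -48)
w(x) = 0
s(j) = 1
g(U, W) = -3 (g(U, W) = 1*(0 - 3) = 1*(-3) = -3)
-4129 - g(u, -41) = -4129 - 1*(-3) = -4129 + 3 = -4126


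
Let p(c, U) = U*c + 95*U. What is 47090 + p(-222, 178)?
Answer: 24484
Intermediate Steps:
p(c, U) = 95*U + U*c
47090 + p(-222, 178) = 47090 + 178*(95 - 222) = 47090 + 178*(-127) = 47090 - 22606 = 24484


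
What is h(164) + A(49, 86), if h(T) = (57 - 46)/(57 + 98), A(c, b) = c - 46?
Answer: 476/155 ≈ 3.0710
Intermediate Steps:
A(c, b) = -46 + c
h(T) = 11/155
h(164) + A(49, 86) = 11/155 + (-46 + 49) = 11/155 + 3 = 476/155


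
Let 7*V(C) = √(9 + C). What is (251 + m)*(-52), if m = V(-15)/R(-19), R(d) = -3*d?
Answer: -13052 - 52*I*√6/399 ≈ -13052.0 - 0.31923*I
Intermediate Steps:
V(C) = √(9 + C)/7
m = I*√6/399 (m = (√(9 - 15)/7)/((-3*(-19))) = (√(-6)/7)/57 = ((I*√6)/7)*(1/57) = (I*√6/7)*(1/57) = I*√6/399 ≈ 0.0061391*I)
(251 + m)*(-52) = (251 + I*√6/399)*(-52) = -13052 - 52*I*√6/399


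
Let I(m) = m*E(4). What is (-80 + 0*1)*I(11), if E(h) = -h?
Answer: 3520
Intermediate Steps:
I(m) = -4*m (I(m) = m*(-1*4) = m*(-4) = -4*m)
(-80 + 0*1)*I(11) = (-80 + 0*1)*(-4*11) = (-80 + 0)*(-44) = -80*(-44) = 3520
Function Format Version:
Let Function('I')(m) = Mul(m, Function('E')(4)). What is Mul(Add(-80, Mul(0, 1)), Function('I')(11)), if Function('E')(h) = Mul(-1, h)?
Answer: 3520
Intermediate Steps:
Function('I')(m) = Mul(-4, m) (Function('I')(m) = Mul(m, Mul(-1, 4)) = Mul(m, -4) = Mul(-4, m))
Mul(Add(-80, Mul(0, 1)), Function('I')(11)) = Mul(Add(-80, Mul(0, 1)), Mul(-4, 11)) = Mul(Add(-80, 0), -44) = Mul(-80, -44) = 3520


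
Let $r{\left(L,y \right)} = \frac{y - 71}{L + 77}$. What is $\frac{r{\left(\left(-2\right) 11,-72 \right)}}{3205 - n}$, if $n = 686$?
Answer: $- \frac{13}{12595} \approx -0.0010322$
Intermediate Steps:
$r{\left(L,y \right)} = \frac{-71 + y}{77 + L}$
$\frac{r{\left(\left(-2\right) 11,-72 \right)}}{3205 - n} = \frac{\frac{1}{77 - 22} \left(-71 - 72\right)}{3205 - 686} = \frac{\frac{1}{77 - 22} \left(-143\right)}{3205 - 686} = \frac{\frac{1}{55} \left(-143\right)}{2519} = \frac{1}{55} \left(-143\right) \frac{1}{2519} = \left(- \frac{13}{5}\right) \frac{1}{2519} = - \frac{13}{12595}$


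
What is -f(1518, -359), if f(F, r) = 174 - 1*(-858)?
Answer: -1032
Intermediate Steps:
f(F, r) = 1032 (f(F, r) = 174 + 858 = 1032)
-f(1518, -359) = -1*1032 = -1032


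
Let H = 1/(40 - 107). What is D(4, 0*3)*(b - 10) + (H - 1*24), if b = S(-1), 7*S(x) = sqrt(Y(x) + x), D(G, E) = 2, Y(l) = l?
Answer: -2949/67 + 2*I*sqrt(2)/7 ≈ -44.015 + 0.40406*I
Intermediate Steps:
S(x) = sqrt(2)*sqrt(x)/7 (S(x) = sqrt(x + x)/7 = sqrt(2*x)/7 = (sqrt(2)*sqrt(x))/7 = sqrt(2)*sqrt(x)/7)
b = I*sqrt(2)/7 (b = sqrt(2)*sqrt(-1)/7 = sqrt(2)*I/7 = I*sqrt(2)/7 ≈ 0.20203*I)
H = -1/67 (H = 1/(-67) = -1/67 ≈ -0.014925)
D(4, 0*3)*(b - 10) + (H - 1*24) = 2*(I*sqrt(2)/7 - 10) + (-1/67 - 1*24) = 2*(-10 + I*sqrt(2)/7) + (-1/67 - 24) = (-20 + 2*I*sqrt(2)/7) - 1609/67 = -2949/67 + 2*I*sqrt(2)/7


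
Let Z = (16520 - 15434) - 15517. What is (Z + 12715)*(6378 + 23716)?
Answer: -51641304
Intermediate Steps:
Z = -14431 (Z = 1086 - 15517 = -14431)
(Z + 12715)*(6378 + 23716) = (-14431 + 12715)*(6378 + 23716) = -1716*30094 = -51641304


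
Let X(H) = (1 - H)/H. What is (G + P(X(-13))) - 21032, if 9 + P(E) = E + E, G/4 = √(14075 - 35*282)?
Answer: -273561/13 + 116*√5 ≈ -20784.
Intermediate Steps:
X(H) = (1 - H)/H
G = 116*√5 (G = 4*√(14075 - 35*282) = 4*√(14075 - 9870) = 4*√4205 = 4*(29*√5) = 116*√5 ≈ 259.38)
P(E) = -9 + 2*E (P(E) = -9 + (E + E) = -9 + 2*E)
(G + P(X(-13))) - 21032 = (116*√5 + (-9 + 2*((1 - 1*(-13))/(-13)))) - 21032 = (116*√5 + (-9 + 2*(-(1 + 13)/13))) - 21032 = (116*√5 + (-9 + 2*(-1/13*14))) - 21032 = (116*√5 + (-9 + 2*(-14/13))) - 21032 = (116*√5 + (-9 - 28/13)) - 21032 = (116*√5 - 145/13) - 21032 = (-145/13 + 116*√5) - 21032 = -273561/13 + 116*√5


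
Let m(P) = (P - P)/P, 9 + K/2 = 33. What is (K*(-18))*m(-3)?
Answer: 0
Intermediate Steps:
K = 48 (K = -18 + 2*33 = -18 + 66 = 48)
m(P) = 0 (m(P) = 0/P = 0)
(K*(-18))*m(-3) = (48*(-18))*0 = -864*0 = 0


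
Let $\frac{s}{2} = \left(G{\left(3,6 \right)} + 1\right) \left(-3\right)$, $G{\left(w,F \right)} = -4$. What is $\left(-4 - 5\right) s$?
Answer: $-162$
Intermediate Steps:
$s = 18$ ($s = 2 \left(-4 + 1\right) \left(-3\right) = 2 \left(\left(-3\right) \left(-3\right)\right) = 2 \cdot 9 = 18$)
$\left(-4 - 5\right) s = \left(-4 - 5\right) 18 = \left(-9\right) 18 = -162$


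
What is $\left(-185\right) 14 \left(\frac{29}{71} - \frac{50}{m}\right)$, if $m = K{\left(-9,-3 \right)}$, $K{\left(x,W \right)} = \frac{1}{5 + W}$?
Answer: $\frac{18313890}{71} \approx 2.5794 \cdot 10^{5}$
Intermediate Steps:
$m = \frac{1}{2}$ ($m = \frac{1}{5 - 3} = \frac{1}{2} \approx 0.5$)
$\left(-185\right) 14 \left(\frac{29}{71} - \frac{50}{m}\right) = \left(-185\right) 14 \left(\frac{29}{71} - 50 \frac{1}{\frac{1}{2}}\right) = - 2590 \left(29 \cdot \frac{1}{71} - 100\right) = - 2590 \left(\frac{29}{71} - 100\right) = \left(-2590\right) \left(- \frac{7071}{71}\right) = \frac{18313890}{71}$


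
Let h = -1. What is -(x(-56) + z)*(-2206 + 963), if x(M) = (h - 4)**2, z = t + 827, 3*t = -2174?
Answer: 474826/3 ≈ 1.5828e+5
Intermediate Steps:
t = -2174/3 (t = (1/3)*(-2174) = -2174/3 ≈ -724.67)
z = 307/3 (z = -2174/3 + 827 = 307/3 ≈ 102.33)
x(M) = 25 (x(M) = (-1 - 4)**2 = (-5)**2 = 25)
-(x(-56) + z)*(-2206 + 963) = -(25 + 307/3)*(-2206 + 963) = -382*(-1243)/3 = -1*(-474826/3) = 474826/3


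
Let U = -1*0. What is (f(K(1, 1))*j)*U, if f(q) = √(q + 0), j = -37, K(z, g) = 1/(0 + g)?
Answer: 0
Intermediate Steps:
K(z, g) = 1/g
f(q) = √q
U = 0
(f(K(1, 1))*j)*U = (√(1/1)*(-37))*0 = (√1*(-37))*0 = (1*(-37))*0 = -37*0 = 0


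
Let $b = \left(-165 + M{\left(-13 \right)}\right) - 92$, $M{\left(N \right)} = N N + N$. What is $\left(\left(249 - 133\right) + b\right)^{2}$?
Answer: $225$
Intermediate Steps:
$M{\left(N \right)} = N + N^{2}$ ($M{\left(N \right)} = N^{2} + N = N + N^{2}$)
$b = -101$ ($b = \left(-165 - 13 \left(1 - 13\right)\right) - 92 = \left(-165 - -156\right) - 92 = \left(-165 + 156\right) - 92 = -9 - 92 = -101$)
$\left(\left(249 - 133\right) + b\right)^{2} = \left(\left(249 - 133\right) - 101\right)^{2} = \left(116 - 101\right)^{2} = 15^{2} = 225$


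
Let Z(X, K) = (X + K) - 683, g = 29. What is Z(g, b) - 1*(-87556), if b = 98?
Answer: 87000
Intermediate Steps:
Z(X, K) = -683 + K + X (Z(X, K) = (K + X) - 683 = -683 + K + X)
Z(g, b) - 1*(-87556) = (-683 + 98 + 29) - 1*(-87556) = -556 + 87556 = 87000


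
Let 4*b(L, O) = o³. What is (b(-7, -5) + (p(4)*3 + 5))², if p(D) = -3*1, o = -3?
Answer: 1849/16 ≈ 115.56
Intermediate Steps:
p(D) = -3
b(L, O) = -27/4 (b(L, O) = (¼)*(-3)³ = (¼)*(-27) = -27/4)
(b(-7, -5) + (p(4)*3 + 5))² = (-27/4 + (-3*3 + 5))² = (-27/4 + (-9 + 5))² = (-27/4 - 4)² = (-43/4)² = 1849/16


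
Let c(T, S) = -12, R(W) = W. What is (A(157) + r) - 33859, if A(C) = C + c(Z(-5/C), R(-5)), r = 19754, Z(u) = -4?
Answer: -13960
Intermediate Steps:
A(C) = -12 + C (A(C) = C - 12 = -12 + C)
(A(157) + r) - 33859 = ((-12 + 157) + 19754) - 33859 = (145 + 19754) - 33859 = 19899 - 33859 = -13960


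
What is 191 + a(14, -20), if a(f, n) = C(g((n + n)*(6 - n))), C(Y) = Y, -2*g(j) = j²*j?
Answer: 562432191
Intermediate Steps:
g(j) = -j³/2 (g(j) = -j²*j/2 = -j³/2)
a(f, n) = -4*n³*(6 - n)³ (a(f, n) = -(6 - n)³*(n + n)³/2 = -8*n³*(6 - n)³/2 = -4*n³*(6 - n)³)
191 + a(14, -20) = 191 + 4*(-20)³*(-6 - 20)³ = 191 + 4*(-8000)*(-26)³ = 191 + 4*(-8000)*(-17576) = 191 + 562432000 = 562432191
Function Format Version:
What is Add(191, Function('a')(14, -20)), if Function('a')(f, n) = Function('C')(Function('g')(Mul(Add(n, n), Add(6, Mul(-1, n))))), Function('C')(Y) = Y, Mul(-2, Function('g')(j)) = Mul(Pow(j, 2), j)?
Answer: 562432191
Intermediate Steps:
Function('g')(j) = Mul(Rational(-1, 2), Pow(j, 3)) (Function('g')(j) = Mul(Rational(-1, 2), Mul(Pow(j, 2), j)) = Mul(Rational(-1, 2), Pow(j, 3)))
Function('a')(f, n) = Mul(-4, Pow(n, 3), Pow(Add(6, Mul(-1, n)), 3)) (Function('a')(f, n) = Mul(Rational(-1, 2), Pow(Mul(Add(n, n), Add(6, Mul(-1, n))), 3)) = Mul(Rational(-1, 2), Pow(Mul(Mul(2, n), Add(6, Mul(-1, n))), 3)) = Mul(Rational(-1, 2), Pow(Mul(2, n, Add(6, Mul(-1, n))), 3)) = Mul(Rational(-1, 2), Mul(8, Pow(n, 3), Pow(Add(6, Mul(-1, n)), 3))) = Mul(-4, Pow(n, 3), Pow(Add(6, Mul(-1, n)), 3)))
Add(191, Function('a')(14, -20)) = Add(191, Mul(4, Pow(-20, 3), Pow(Add(-6, -20), 3))) = Add(191, Mul(4, -8000, Pow(-26, 3))) = Add(191, Mul(4, -8000, -17576)) = Add(191, 562432000) = 562432191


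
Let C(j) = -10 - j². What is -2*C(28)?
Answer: 1588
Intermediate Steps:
-2*C(28) = -2*(-10 - 1*28²) = -2*(-10 - 1*784) = -2*(-10 - 784) = -2*(-794) = 1588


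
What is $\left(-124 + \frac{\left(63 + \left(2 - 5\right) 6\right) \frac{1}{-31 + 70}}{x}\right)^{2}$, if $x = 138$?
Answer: $\frac{5497777609}{357604} \approx 15374.0$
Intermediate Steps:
$\left(-124 + \frac{\left(63 + \left(2 - 5\right) 6\right) \frac{1}{-31 + 70}}{x}\right)^{2} = \left(-124 + \frac{\left(63 + \left(2 - 5\right) 6\right) \frac{1}{-31 + 70}}{138}\right)^{2} = \left(-124 + \frac{63 - 18}{39} \cdot \frac{1}{138}\right)^{2} = \left(-124 + \left(63 - 18\right) \frac{1}{39} \cdot \frac{1}{138}\right)^{2} = \left(-124 + 45 \cdot \frac{1}{39} \cdot \frac{1}{138}\right)^{2} = \left(-124 + \frac{15}{13} \cdot \frac{1}{138}\right)^{2} = \left(-124 + \frac{5}{598}\right)^{2} = \left(- \frac{74147}{598}\right)^{2} = \frac{5497777609}{357604}$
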